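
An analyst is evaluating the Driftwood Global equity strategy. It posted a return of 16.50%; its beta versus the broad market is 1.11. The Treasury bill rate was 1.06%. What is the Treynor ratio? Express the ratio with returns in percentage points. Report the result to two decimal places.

13.91

Treynor = (Rp − Rf) / β = (16.50% − 1.06%) / 1.11 = 15.44 / 1.11 = 13.9099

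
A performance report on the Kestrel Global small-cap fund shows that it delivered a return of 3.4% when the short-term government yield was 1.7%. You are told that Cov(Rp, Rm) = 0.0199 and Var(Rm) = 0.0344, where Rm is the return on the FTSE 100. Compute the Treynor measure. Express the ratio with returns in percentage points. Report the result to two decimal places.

β = Cov / Var = 0.0199 / 0.0344 = 0.5785
Treynor = (Rp − Rf) / β = (3.4% − 1.7%) / 0.5785 = 1.70 / 0.5785 = 2.9386

2.94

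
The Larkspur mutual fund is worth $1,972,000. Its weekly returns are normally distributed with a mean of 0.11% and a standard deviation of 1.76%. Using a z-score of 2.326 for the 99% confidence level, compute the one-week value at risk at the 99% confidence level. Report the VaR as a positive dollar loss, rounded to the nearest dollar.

$78,560

Return at the 99% tail: μ − z·σ = 0.11% − 2.326 × 1.76% = 0.11 − 4.09376 = -3.98376%
VaR = −(-3.98376%) × $1,972,000 = 3.98376% × $1,972,000 = $78,560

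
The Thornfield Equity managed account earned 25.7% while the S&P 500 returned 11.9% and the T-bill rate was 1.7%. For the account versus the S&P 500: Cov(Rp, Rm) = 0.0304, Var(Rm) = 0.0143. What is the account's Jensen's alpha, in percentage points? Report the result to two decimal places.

β = Cov / Var = 0.0304 / 0.0143 = 2.1259
E[R] = Rf + β(Rm − Rf) = 1.7% + 2.1259 × (11.9% − 1.7%) = 23.3842%
α = Rp − E[R] = 25.7% − 23.3842% = 2.3158

2.32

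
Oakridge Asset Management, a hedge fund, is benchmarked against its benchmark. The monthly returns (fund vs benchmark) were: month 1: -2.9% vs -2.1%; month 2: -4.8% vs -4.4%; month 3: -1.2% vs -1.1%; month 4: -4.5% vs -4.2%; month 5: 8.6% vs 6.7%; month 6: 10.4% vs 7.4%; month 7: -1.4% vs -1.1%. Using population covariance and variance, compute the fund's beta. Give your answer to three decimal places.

r̄p = 0.6000%,  r̄m = 0.1714%
Cov = Σ(rp − r̄p)(rm − r̄m) / 7 = 26.1186
Var(rm) = Σ(rm − r̄m)² / 7 = 20.4678
β = Cov / Var = 26.1186 / 20.4678 = 1.2761

1.276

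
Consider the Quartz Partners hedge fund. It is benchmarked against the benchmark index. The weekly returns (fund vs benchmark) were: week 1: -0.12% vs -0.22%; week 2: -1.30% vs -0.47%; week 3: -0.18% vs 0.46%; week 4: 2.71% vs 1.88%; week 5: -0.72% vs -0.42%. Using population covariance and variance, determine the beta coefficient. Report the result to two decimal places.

r̄p = 0.0780%,  r̄m = 0.2460%
Cov = Σ(rp − r̄p)(rm − r̄m) / 5 = 1.1712
Var(rm) = Σ(rm − r̄m)² / 5 = 0.7778
β = Cov / Var = 1.1712 / 0.7778 = 1.5058

1.51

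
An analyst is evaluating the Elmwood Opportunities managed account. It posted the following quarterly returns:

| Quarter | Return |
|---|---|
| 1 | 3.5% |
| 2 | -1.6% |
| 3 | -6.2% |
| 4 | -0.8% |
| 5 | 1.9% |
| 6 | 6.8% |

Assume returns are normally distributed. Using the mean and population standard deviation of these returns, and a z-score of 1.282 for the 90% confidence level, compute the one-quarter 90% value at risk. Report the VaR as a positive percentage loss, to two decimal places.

Mean return r̄ = 3.60 / 6 = 0.6000%
Σ(r − r̄)² = (3.5 − 0.6000)² + (-1.6 − 0.6000)² + (-6.2 − 0.6000)² + … = 101.5800
population σ = √(101.5800 / 6) = √16.9300 = 4.1146%
VaR = −(r̄ − z·σ) = −(0.6000 − 1.282 × 4.1146) = −(-4.6749) = 4.6749%

4.67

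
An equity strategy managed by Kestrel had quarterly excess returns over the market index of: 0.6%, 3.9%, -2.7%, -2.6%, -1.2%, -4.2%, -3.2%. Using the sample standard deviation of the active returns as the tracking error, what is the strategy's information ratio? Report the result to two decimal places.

-0.48

r̄ = (0.6 + 3.9 − 2.7 − 2.6 − 1.2 − 4.2 − 3.2) / 7 = -1.3429%
Sample σ = √[Σ(r − r̄)² / 6] = √[46.3171 / 6] = √7.7195 = 2.7784%
IR = r̄ / tracking error = -1.3429 / 2.7784 = -0.4833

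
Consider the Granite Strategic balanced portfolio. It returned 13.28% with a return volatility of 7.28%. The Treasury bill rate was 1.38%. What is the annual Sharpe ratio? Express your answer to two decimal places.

Sharpe = (Rp − Rf) / σp = (13.28% − 1.38%) / 7.28% = 11.90% / 7.28% = 1.6346

1.63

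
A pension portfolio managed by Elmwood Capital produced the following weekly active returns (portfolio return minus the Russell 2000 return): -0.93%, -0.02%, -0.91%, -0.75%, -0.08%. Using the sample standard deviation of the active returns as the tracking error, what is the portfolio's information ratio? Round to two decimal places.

μ = (-0.93 − 0.02 − 0.91 − 0.75 − 0.08) / 5 = -0.5380%
Sample σ = √[Σ(r − μ)² / 4] = √[0.8151 / 4] = √0.2038 = 0.4514%
IR = μ / tracking error = -0.5380 / 0.4514 = -1.1918

-1.19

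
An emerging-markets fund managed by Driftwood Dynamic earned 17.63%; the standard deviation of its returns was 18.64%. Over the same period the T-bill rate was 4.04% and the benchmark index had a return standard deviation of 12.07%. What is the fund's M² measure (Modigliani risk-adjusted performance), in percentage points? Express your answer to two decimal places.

12.84

Sharpe = (Rp − Rf) / σp = (17.63% − 4.04%) / 18.64% = 0.7291
M² = Rf + Sharpe × σm = 4.04% + 0.7291 × 12.07% = 12.8402%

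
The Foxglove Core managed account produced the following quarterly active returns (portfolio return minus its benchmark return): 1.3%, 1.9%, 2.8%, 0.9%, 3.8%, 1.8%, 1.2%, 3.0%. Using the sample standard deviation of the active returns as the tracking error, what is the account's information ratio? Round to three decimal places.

r̄ = (1.3 + 1.9 + 2.8 + 0.9 + 3.8 + 1.8 + 1.2 + 3) / 8 = 16.70 / 8 = 2.0875%
Σ(r − r̄)² = (1.3 − 2.0875)² + (1.9 − 2.0875)² + … = 7.2088
sample σ = √(7.2088 / 7) = √1.0298 = 1.0148%
IR = r̄ / tracking error = 2.0875 / 1.0148 = 2.0571

2.057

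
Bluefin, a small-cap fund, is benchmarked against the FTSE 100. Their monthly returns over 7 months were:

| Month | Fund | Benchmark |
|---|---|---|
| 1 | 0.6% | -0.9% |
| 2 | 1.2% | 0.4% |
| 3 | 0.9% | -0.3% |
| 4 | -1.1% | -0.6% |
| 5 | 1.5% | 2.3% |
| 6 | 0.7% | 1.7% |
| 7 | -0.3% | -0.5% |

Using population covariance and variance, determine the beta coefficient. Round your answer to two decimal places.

r̄p = 0.5000%,  r̄m = 0.3000%
Cov = Σ(rp − r̄p)(rm − r̄m) / 7 = 0.5814
Var(rm) = Σ(rm − r̄m)² / 7 = 1.3171
β = Cov / Var = 0.5814 / 1.3171 = 0.4414

0.44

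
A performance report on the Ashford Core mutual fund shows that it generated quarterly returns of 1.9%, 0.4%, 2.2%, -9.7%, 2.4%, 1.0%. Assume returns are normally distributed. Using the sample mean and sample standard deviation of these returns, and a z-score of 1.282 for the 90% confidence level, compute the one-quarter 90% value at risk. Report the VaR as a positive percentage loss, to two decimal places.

μ = (1.9 + 0.4 + 2.2 − 9.7 + 2.4 + 1) / 6 = -0.3000%
Σ(r − μ)² = 108.9200; sample σ = √(108.9200/5) = 4.6673%
VaR = −(μ − z·σ) = −(-0.3000 − 1.282 × 4.6673) = −(-6.2835) = 6.2835%

6.28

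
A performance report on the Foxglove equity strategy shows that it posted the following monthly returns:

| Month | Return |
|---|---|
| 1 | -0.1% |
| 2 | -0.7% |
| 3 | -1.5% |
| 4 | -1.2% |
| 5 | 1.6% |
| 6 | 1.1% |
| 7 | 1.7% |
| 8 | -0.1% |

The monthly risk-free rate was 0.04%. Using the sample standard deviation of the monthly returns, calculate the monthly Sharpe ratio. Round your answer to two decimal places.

Mean return r̄ = 0.80 / 8 = 0.1000%
Sample std dev = √[10.7800 / 7] = 1.2410%
Sharpe = (r̄ − rf) / σ = (0.1000 − 0.04) / 1.2410 = 0.0600 / 1.2410 = 0.0483

0.05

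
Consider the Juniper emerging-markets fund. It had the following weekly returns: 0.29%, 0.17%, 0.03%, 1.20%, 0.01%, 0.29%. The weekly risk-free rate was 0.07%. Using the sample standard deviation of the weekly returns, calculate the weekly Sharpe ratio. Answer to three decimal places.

0.592

Mean return μ = 1.990 / 6 = 0.3317%
Sample σ = √[Σ(r − μ)² / 5] = √[0.9781 / 5] = √0.1956 = 0.4423%
Sharpe = (μ − rf) / σ = (0.3317 − 0.07) / 0.4423 = 0.2617 / 0.4423 = 0.5917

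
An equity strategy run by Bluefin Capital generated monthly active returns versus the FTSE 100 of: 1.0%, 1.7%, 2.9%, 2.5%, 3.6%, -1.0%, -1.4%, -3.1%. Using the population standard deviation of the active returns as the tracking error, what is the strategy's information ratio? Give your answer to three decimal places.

μ = (1 + 1.7 + 2.9 + 2.5 + 3.6 − 1 − 1.4 − 3.1) / 8 = 6.20 / 8 = 0.7750%
Population σ = √[Σ(r − μ)² / 8] = √[39.2750 / 8] = √4.9094 = 2.2157%
IR = μ / tracking error = 0.7750 / 2.2157 = 0.3498

0.350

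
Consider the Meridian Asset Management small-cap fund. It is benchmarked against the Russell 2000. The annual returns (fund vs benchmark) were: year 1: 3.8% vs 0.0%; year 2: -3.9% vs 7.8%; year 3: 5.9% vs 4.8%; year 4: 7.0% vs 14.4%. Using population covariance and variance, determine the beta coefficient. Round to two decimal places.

0.11

r̄p = 3.2000%,  r̄m = 6.7500%
Cov = Σ(rp − r̄p)(rm − r̄m) / 4 = 3.0750
Var(rm) = Σ(rm − r̄m)² / 4 = 27.2475
β = Cov / Var = 3.0750 / 27.2475 = 0.1129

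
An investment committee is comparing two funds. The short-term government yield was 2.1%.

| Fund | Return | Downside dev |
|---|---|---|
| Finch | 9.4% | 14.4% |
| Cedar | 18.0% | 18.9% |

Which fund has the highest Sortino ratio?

Finch: Sortino ratio = (9.4% − 2.1%) / 14.4% = 0.507
Cedar: Sortino ratio = (18.0% − 2.1%) / 18.9% = 0.841
Highest: Cedar (0.841).

Cedar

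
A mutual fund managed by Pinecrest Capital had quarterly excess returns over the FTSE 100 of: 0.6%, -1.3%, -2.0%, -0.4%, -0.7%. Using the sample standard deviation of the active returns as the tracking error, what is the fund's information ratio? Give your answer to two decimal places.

r̄ = (0.6 − 1.3 − 2 − 0.4 − 0.7) / 5 = -3.80 / 5 = -0.7600%
Sample σ = √[Σ(r − r̄)² / 4] = √[3.8120 / 4] = √0.9530 = 0.9762%
IR = r̄ / tracking error = -0.7600 / 0.9762 = -0.7785

-0.78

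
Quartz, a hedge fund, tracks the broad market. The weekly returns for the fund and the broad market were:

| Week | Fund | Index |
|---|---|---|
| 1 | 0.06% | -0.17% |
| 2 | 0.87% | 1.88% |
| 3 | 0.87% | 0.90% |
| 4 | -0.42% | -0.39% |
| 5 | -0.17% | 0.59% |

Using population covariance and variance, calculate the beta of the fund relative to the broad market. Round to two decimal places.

0.54

r̄p = 0.2420%,  r̄m = 0.5620%
Cov = Σ(rp − r̄p)(rm − r̄m) / 5 = 0.3584
Var(rm) = Σ(rm − r̄m)² / 5 = 0.6589
β = Cov / Var = 0.3584 / 0.6589 = 0.5439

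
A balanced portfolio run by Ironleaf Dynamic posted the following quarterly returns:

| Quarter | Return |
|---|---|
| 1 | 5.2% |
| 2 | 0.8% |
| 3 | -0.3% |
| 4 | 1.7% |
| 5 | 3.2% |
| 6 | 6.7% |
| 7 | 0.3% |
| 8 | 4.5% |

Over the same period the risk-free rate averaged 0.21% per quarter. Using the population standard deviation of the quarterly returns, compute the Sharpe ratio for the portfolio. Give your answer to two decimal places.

r̄ = (5.2 + 0.8 − 0.3 + 1.7 + 3.2 + 6.7 + 0.3 + 4.5) / 8 = 2.7625%
Population σ = √[Σ(r − r̄)² / 8] = √[45.0788 / 8] = √5.6349 = 2.3738%
Sharpe = (r̄ − rf) / σ = (2.7625 − 0.21) / 2.3738 = 2.5525 / 2.3738 = 1.0753

1.08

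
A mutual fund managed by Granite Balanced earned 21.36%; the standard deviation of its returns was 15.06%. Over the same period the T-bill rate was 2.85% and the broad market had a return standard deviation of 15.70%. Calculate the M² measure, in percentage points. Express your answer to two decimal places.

22.15

Sharpe = (Rp − Rf) / σp = (21.36% − 2.85%) / 15.06% = 1.2291
M² = Rf + Sharpe × σm = 2.85% + 1.2291 × 15.70% = 22.1469%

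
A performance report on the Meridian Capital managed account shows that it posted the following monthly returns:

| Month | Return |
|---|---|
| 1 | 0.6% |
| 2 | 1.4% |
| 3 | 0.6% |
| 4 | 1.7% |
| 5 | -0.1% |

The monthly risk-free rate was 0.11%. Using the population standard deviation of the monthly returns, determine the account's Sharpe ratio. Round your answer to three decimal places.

Mean return μ = 4.20 / 5 = 0.8400%
Population std dev = √[2.0520 / 5] = 0.6406%
Sharpe = (μ − rf) / σ = (0.8400 − 0.11) / 0.6406 = 0.7300 / 0.6406 = 1.1396

1.140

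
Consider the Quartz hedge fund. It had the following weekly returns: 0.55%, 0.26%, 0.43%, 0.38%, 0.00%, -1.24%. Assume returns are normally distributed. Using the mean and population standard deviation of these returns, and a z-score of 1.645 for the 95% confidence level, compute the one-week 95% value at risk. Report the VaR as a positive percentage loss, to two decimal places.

0.94

r̄ = (0.55 + 0.26 + 0.43 + 0.38 + 0 − 1.24) / 6 = 0.0633%
Σ(r − r̄)² = (0.55 − 0.0633)² + (0.26 − 0.0633)² + … = 2.2129
σ = √[2.2129 / 6] = 0.6073%
VaR = −(r̄ − z·σ) = −(0.0633 − 1.645 × 0.6073) = −(-0.9357) = 0.9357%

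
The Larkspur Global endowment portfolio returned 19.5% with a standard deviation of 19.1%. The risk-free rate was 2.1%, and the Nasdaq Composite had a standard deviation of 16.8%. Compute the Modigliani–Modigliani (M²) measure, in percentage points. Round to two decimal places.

17.40

Sharpe = (Rp − Rf) / σp = (19.5% − 2.1%) / 19.1% = 0.9110
M² = Rf + Sharpe × σm = 2.1% + 0.9110 × 16.8% = 17.4048%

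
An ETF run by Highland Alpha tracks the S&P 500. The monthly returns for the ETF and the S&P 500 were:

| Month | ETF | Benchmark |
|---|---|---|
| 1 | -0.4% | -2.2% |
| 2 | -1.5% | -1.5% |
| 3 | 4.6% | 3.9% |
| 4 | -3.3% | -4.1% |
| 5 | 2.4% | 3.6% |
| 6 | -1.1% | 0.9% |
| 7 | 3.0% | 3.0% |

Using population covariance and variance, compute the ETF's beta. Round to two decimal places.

r̄p = 0.5286%,  r̄m = 0.5143%
Cov = Σ(rp − r̄p)(rm − r̄m) / 7 = 7.0496
Var(rm) = Σ(rm − r̄m)² / 7 = 8.5755
β = Cov / Var = 7.0496 / 8.5755 = 0.8221

0.82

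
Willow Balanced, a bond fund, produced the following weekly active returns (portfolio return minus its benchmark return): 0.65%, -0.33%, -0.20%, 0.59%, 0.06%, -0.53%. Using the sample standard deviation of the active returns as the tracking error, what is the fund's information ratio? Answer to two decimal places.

Mean return μ = 0.240 / 6 = 0.0400%
Σ(r − μ)² = (0.65 − 0.0400)² + (-0.33 − 0.0400)² + (-0.2 − 0.0400)² + … = 1.1944
sample σ = √(1.1944 / 5) = √0.2389 = 0.4888%
IR = μ / tracking error = 0.0400 / 0.4888 = 0.0818

0.08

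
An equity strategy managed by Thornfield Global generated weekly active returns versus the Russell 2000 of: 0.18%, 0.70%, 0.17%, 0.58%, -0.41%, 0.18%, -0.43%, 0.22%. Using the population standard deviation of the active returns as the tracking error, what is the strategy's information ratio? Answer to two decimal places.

r̄ = (0.18 + 0.7 + 0.17 + 0.58 − 0.41 + 0.18 − 0.43 + 0.22) / 8 = 0.1488%
Population σ = √[Σ(r − r̄)² / 8] = √[1.1445 / 8] = √0.1431 = 0.3783%
IR = r̄ / tracking error = 0.1488 / 0.3783 = 0.3933

0.39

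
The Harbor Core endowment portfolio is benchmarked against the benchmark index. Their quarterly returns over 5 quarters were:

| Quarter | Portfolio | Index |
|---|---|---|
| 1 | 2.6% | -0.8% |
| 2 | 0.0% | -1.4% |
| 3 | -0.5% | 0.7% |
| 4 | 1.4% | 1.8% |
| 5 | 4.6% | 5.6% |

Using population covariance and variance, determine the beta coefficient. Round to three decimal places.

0.530

r̄p = 1.6200%,  r̄m = 1.1800%
Cov = Σ(rp − r̄p)(rm − r̄m) / 5 = 3.2584
Var(rm) = Σ(rm − r̄m)² / 5 = 6.1456
β = Cov / Var = 3.2584 / 6.1456 = 0.5302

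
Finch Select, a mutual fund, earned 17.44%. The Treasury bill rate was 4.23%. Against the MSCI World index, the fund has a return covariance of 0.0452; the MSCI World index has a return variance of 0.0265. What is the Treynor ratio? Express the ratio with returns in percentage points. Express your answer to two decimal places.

7.74

β = Cov / Var = 0.0452 / 0.0265 = 1.7057
Treynor = (Rp − Rf) / β = (17.44% − 4.23%) / 1.7057 = 13.21 / 1.7057 = 7.7446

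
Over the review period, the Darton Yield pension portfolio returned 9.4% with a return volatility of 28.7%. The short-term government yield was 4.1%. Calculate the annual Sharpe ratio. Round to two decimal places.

0.18

Sharpe = (Rp − Rf) / σp = (9.4% − 4.1%) / 28.7% = 5.30% / 28.7% = 0.1847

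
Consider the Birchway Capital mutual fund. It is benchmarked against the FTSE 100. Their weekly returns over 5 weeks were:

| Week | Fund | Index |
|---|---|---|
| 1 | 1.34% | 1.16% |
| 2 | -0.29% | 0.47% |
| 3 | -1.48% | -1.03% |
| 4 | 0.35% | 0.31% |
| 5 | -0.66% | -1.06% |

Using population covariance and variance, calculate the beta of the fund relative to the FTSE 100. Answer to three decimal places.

r̄p = -0.1480%,  r̄m = -0.0300%
Cov = Σ(rp − r̄p)(rm − r̄m) / 5 = 0.7457
Var(rm) = Σ(rm − r̄m)² / 5 = 0.7685
β = Cov / Var = 0.7457 / 0.7685 = 0.9703

0.970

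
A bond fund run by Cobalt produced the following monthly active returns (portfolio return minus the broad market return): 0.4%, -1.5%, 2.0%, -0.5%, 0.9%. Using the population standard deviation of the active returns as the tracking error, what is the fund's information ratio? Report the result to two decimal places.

0.22

μ = (0.4 − 1.5 + 2 − 0.5 + 0.9) / 5 = 1.30 / 5 = 0.2600%
Population σ = √[Σ(r − μ)² / 5] = √[7.1320 / 5] = √1.4264 = 1.1943%
IR = μ / tracking error = 0.2600 / 1.1943 = 0.2177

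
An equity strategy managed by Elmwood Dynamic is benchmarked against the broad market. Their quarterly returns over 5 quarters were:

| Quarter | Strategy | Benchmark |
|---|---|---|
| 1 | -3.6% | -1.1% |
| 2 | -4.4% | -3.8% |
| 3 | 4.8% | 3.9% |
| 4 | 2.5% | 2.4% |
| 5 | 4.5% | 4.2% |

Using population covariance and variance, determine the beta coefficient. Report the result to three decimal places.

1.251

r̄p = 0.7600%,  r̄m = 1.1200%
Cov = Σ(rp − r̄p)(rm − r̄m) / 5 = 12.0088
Var(rm) = Σ(rm − r̄m)² / 5 = 9.5976
β = Cov / Var = 12.0088 / 9.5976 = 1.2512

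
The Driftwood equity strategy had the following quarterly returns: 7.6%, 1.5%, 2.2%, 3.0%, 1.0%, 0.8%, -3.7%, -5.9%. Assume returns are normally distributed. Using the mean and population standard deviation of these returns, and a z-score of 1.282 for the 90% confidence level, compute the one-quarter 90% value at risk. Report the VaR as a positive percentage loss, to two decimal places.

μ = (7.6 + 1.5 + 2.2 + 3 + 1 + 0.8 − 3.7 − 5.9) / 8 = 0.8125%
Σ(r − μ)² = (7.6 − 0.8125)² + (1.5 − 0.8125)² + (2.2 − 0.8125)² + … = 118.7088
σ = √[118.7088 / 8] = 3.8521%
VaR = −(μ − z·σ) = −(0.8125 − 1.282 × 3.8521) = −(-4.1259) = 4.1259%

4.13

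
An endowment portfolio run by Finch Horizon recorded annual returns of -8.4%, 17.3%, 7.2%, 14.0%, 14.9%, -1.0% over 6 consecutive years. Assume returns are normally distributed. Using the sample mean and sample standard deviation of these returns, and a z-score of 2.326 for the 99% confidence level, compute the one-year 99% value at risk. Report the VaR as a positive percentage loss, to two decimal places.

16.34

Mean return r̄ = 44.00 / 6 = 7.3333%
Σ(r − r̄)² = (-8.4 − 7.3333)² + (17.3 − 7.3333)² + (7.2 − 7.3333)² + … = 518.0333
σ = √[518.0333 / 5] = 10.1787%
VaR = −(r̄ − z·σ) = −(7.3333 − 2.326 × 10.1787) = −(-16.3424) = 16.3424%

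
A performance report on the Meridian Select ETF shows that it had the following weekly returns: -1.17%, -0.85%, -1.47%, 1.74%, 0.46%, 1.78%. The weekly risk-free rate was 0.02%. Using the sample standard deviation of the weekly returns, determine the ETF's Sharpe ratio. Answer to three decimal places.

0.042

Mean return r̄ = 0.490 / 6 = 0.0817%
Σ(r − r̄)² = (-1.17 − 0.0817)² + (-0.85 − 0.0817)² + (-1.47 − 0.0817)² + … = 10.6199
σ = √[10.6199 / 5] = 1.4574%
Sharpe = (r̄ − rf) / σ = (0.0817 − 0.02) / 1.4574 = 0.0617 / 1.4574 = 0.0423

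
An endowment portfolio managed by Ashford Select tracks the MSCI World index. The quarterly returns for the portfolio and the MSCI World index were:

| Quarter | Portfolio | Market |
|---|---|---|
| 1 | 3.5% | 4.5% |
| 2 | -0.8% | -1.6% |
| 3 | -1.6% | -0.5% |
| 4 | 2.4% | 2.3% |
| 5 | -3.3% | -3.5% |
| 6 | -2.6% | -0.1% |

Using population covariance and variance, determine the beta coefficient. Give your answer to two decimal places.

0.88

r̄p = -0.4000%,  r̄m = 0.1833%
Cov = Σ(rp − r̄p)(rm − r̄m) / 6 = 5.9333
Var(rm) = Σ(rm − r̄m)² / 6 = 6.7347
β = Cov / Var = 5.9333 / 6.7347 = 0.8810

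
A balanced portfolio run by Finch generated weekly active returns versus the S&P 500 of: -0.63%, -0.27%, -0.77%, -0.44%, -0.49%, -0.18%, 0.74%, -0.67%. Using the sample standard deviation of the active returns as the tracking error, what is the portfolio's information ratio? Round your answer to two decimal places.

r̄ = (-0.63 − 0.27 − 0.77 − 0.44 − 0.49 − 0.18 + 0.74 − 0.67) / 8 = -2.710 / 8 = -0.3388%
Sample σ = √[Σ(r − r̄)² / 7] = √[1.6073 / 7] = √0.2296 = 0.4792%
IR = r̄ / tracking error = -0.3388 / 0.4792 = -0.7070

-0.71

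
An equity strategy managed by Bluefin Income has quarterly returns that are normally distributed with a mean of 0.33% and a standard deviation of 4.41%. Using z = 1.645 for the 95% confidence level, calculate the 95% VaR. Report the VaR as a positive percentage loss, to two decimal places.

VaR (as % loss) = −(μ − z·σ) = −(0.33% − 1.645 × 4.41%) = −(-6.92445%) = 6.92445%

6.92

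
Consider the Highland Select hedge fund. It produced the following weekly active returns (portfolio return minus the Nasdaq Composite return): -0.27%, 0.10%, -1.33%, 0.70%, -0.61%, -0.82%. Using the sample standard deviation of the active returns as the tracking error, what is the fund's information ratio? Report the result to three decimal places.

-0.520

r̄ = (-0.27 + 0.1 − 1.33 + 0.7 − 0.61 − 0.82) / 6 = -0.3717%
Sample std dev = √[2.5575 / 5] = 0.7152%
IR = r̄ / tracking error = -0.3717 / 0.7152 = -0.5197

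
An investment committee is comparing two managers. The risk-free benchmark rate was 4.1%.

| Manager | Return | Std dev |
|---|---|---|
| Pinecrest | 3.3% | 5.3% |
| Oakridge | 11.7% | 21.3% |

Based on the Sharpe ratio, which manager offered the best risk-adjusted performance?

Oakridge

Pinecrest: Sharpe ratio = (3.3% − 4.1%) / 5.3% = -0.151
Oakridge: Sharpe ratio = (11.7% − 4.1%) / 21.3% = 0.357
Highest: Oakridge (0.357).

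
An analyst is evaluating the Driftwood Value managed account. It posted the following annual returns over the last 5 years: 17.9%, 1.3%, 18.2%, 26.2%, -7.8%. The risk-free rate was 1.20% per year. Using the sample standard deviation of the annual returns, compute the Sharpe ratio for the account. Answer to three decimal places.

0.714

Mean return μ = 55.80 / 5 = 11.1600%
Σ(r − μ)² = 777.8920; sample σ = √(777.8920/4) = 13.9454%
Sharpe = (μ − rf) / σ = (11.1600 − 1.2) / 13.9454 = 9.9600 / 13.9454 = 0.7142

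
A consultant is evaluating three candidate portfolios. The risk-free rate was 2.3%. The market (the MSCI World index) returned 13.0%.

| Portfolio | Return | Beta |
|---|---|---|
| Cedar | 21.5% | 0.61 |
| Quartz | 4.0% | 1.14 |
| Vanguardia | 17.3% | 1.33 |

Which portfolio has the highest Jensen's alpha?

Cedar

Cedar: α = 21.5% − [2.3% + 0.61 × (13.0% − 2.3%)] = 12.673
Quartz: α = 4.0% − [2.3% + 1.14 × (13.0% − 2.3%)] = -10.498
Vanguardia: α = 17.3% − [2.3% + 1.33 × (13.0% − 2.3%)] = 0.769
Highest: Cedar (12.673).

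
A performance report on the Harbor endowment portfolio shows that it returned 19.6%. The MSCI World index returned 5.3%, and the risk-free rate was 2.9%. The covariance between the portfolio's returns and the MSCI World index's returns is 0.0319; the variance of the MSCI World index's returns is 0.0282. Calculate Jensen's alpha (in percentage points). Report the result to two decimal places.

β = Cov / Var = 0.0319 / 0.0282 = 1.1312
E[R] = Rf + β(Rm − Rf) = 2.9% + 1.1312 × (5.3% − 2.9%) = 5.6149%
α = Rp − E[R] = 19.6% − 5.6149% = 13.9851

13.99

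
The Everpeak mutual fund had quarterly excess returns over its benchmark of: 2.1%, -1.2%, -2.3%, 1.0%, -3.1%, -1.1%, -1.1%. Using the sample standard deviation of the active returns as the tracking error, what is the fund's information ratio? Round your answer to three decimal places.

Mean return μ = -5.70 / 7 = -0.8143%
Sample std dev = √[19.5286 / 6] = 1.8041%
IR = μ / tracking error = -0.8143 / 1.8041 = -0.4514

-0.451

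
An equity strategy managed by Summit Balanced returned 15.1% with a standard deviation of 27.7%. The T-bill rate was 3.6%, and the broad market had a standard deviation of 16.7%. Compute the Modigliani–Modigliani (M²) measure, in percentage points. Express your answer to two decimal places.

10.53

Sharpe = (Rp − Rf) / σp = (15.1% − 3.6%) / 27.7% = 0.4152
M² = Rf + Sharpe × σm = 3.6% + 0.4152 × 16.7% = 10.5338%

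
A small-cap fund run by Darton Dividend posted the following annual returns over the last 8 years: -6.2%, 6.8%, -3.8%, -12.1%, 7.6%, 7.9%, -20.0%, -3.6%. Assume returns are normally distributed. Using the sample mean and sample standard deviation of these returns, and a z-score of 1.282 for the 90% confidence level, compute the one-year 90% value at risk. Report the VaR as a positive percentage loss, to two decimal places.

15.84

Mean return r̄ = -23.40 / 8 = -2.9250%
Sample σ = √[Σ(r − r̄)² / 7] = √[710.2150 / 7] = √101.4593 = 10.0727%
VaR = −(r̄ − z·σ) = −(-2.9250 − 1.282 × 10.0727) = −(-15.8382) = 15.8382%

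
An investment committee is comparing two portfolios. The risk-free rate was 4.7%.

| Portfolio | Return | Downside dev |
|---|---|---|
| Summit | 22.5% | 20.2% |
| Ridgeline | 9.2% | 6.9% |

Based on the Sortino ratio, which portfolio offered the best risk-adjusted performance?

Summit: Sortino ratio = (22.5% − 4.7%) / 20.2% = 0.881
Ridgeline: Sortino ratio = (9.2% − 4.7%) / 6.9% = 0.652
Highest: Summit (0.881).

Summit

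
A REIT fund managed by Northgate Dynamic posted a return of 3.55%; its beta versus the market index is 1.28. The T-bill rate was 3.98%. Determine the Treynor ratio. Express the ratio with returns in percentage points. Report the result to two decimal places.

Treynor = (Rp − Rf) / β = (3.55% − 3.98%) / 1.28 = -0.43 / 1.28 = -0.3359

-0.34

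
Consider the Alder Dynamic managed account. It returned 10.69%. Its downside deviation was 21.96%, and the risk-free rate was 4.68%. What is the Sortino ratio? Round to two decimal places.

Sortino = (Rp − Rf) / σd = (10.69% − 4.68%) / 21.96% = 6.01% / 21.96% = 0.2737

0.27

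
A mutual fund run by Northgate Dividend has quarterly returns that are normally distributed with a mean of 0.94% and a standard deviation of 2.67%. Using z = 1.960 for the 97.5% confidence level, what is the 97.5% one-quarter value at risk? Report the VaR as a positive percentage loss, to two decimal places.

4.29

VaR (as % loss) = −(μ − z·σ) = −(0.94% − 1.960 × 2.67%) = −(-4.2932%) = 4.2932%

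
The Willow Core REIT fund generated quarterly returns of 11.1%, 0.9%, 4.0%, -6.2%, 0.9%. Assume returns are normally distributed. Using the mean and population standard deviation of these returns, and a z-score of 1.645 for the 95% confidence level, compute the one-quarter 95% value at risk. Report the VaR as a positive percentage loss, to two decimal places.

7.06

μ = (11.1 + 0.9 + 4 − 6.2 + 0.9) / 5 = 10.70 / 5 = 2.1400%
Σ(r − μ)² = (11.1 − 2.1400)² + (0.9 − 2.1400)² + (4 − 2.1400)² + … = 156.3720
population σ = √(156.3720 / 5) = √31.2744 = 5.5924%
VaR = −(μ − z·σ) = −(2.1400 − 1.645 × 5.5924) = −(-7.0595) = 7.0595%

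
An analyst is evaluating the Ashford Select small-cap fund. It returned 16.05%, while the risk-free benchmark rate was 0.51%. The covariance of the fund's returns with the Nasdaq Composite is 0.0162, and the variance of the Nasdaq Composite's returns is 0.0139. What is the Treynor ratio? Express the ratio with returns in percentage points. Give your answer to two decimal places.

13.33

β = Cov / Var = 0.0162 / 0.0139 = 1.1655
Treynor = (Rp − Rf) / β = (16.05% − 0.51%) / 1.1655 = 15.54 / 1.1655 = 13.3333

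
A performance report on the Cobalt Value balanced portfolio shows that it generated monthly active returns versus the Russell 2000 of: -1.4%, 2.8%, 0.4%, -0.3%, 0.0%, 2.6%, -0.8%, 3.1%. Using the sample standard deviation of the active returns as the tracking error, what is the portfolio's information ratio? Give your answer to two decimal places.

μ = (-1.4 + 2.8 + 0.4 − 0.3 + 0 + 2.6 − 0.8 + 3.1) / 8 = 0.8000%
Σ(r − μ)² = 21.9400; sample σ = √(21.9400/7) = 1.7704%
IR = μ / tracking error = 0.8000 / 1.7704 = 0.4519

0.45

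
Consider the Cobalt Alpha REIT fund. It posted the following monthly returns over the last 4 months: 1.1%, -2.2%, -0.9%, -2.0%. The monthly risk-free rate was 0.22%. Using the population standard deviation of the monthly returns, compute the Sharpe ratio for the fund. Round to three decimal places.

-0.932

Mean return r̄ = -4.00 / 4 = -1.0000%
Σ(r − r̄)² = (1.1 − (-1.0000))² + (-2.2 − (-1.0000))² + … = 6.8600
σ = √[6.8600 / 4] = 1.3096%
Sharpe = (r̄ − rf) / σ = (-1.0000 − 0.22) / 1.3096 = -1.2200 / 1.3096 = -0.9316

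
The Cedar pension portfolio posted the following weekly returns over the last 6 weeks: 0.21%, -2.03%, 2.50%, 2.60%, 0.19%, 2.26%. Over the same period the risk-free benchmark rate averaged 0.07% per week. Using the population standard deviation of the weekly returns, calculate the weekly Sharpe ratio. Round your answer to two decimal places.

r̄ = (0.21 − 2.03 + 2.5 + 2.6 + 0.19 + 2.26) / 6 = 0.9550%
Σ(r − r̄)² = 16.8466; population σ = √(16.8466/6) = 1.6756%
Sharpe = (r̄ − rf) / σ = (0.9550 − 0.07) / 1.6756 = 0.8850 / 1.6756 = 0.5282

0.53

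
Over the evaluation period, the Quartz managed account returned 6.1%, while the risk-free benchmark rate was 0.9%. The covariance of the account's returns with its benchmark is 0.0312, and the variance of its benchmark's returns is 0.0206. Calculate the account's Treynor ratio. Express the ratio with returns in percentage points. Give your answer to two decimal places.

3.43

β = Cov / Var = 0.0312 / 0.0206 = 1.5146
Treynor = (Rp − Rf) / β = (6.1% − 0.9%) / 1.5146 = 5.20 / 1.5146 = 3.4332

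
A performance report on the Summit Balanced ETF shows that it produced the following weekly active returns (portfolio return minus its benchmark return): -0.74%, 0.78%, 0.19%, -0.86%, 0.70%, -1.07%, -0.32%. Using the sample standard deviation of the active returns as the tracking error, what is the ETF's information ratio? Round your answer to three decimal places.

μ = (-0.74 + 0.78 + 0.19 − 0.86 + 0.7 − 1.07 − 0.32) / 7 = -1.320 / 7 = -0.1886%
Σ(r − μ)² = 3.4201; sample σ = √(3.4201/6) = 0.7550%
IR = μ / tracking error = -0.1886 / 0.7550 = -0.2498

-0.250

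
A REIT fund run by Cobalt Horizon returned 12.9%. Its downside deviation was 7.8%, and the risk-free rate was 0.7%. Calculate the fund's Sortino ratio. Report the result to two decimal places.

1.56

Sortino = (Rp − Rf) / σd = (12.9% − 0.7%) / 7.8% = 12.20% / 7.8% = 1.5641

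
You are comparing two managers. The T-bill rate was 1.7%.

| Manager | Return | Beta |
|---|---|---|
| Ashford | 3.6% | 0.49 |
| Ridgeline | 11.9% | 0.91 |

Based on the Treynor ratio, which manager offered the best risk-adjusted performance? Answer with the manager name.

Ashford: Treynor = (3.6% − 1.7%) / 0.49 = 3.878
Ridgeline: Treynor = (11.9% − 1.7%) / 0.91 = 11.209
Highest: Ridgeline (11.209).

Ridgeline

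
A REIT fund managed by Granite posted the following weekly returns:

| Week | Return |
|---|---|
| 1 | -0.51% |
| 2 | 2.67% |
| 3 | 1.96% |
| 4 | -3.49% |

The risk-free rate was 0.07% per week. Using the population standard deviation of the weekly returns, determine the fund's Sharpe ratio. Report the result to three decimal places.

0.036

Mean return μ = 0.630 / 4 = 0.1575%
Σ(r − μ)² = (-0.51 − 0.1575)² + (2.67 − 0.1575)² + … = 23.3115
population σ = √(23.3115 / 4) = √5.8279 = 2.4141%
Sharpe = (μ − rf) / σ = (0.1575 − 0.07) / 2.4141 = 0.0875 / 2.4141 = 0.0362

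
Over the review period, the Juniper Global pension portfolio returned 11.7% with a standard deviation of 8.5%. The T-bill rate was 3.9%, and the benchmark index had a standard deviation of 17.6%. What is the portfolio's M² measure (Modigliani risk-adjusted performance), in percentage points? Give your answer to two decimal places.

Sharpe = (Rp − Rf) / σp = (11.7% − 3.9%) / 8.5% = 0.9176
M² = Rf + Sharpe × σm = 3.9% + 0.9176 × 17.6% = 20.0498%

20.05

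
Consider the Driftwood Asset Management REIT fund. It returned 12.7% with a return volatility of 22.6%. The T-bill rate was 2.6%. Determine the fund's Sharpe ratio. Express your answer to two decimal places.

Sharpe = (Rp − Rf) / σp = (12.7% − 2.6%) / 22.6% = 10.10% / 22.6% = 0.4469

0.45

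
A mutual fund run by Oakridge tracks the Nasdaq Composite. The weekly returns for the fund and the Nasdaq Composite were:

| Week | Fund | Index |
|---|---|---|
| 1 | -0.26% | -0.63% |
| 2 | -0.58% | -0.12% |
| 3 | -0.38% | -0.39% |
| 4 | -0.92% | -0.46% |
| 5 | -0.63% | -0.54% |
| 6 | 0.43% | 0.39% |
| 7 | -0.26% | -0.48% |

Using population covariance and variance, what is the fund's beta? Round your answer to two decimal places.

0.82

r̄p = -0.3714%,  r̄m = -0.3186%
Cov = Σ(rp − r̄p)(rm − r̄m) / 7 = 0.0870
Var(rm) = Σ(rm − r̄m)² / 7 = 0.1055
β = Cov / Var = 0.0870 / 0.1055 = 0.8246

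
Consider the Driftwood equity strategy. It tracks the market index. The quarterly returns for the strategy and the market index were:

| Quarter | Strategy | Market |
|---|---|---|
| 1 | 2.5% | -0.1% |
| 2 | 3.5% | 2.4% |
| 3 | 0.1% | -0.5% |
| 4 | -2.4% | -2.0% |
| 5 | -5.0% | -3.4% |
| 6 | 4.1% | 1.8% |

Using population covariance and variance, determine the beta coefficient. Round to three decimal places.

1.570

r̄p = 0.4667%,  r̄m = -0.3000%
Cov = Σ(rp − r̄p)(rm − r̄m) / 6 = 6.3533
Var(rm) = Σ(rm − r̄m)² / 6 = 4.0467
β = Cov / Var = 6.3533 / 4.0467 = 1.5700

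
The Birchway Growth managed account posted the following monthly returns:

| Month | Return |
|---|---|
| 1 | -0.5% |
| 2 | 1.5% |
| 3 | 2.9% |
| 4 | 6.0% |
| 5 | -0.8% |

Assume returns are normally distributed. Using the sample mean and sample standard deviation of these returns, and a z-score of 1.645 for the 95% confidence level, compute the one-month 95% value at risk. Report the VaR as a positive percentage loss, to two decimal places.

2.76

r̄ = (-0.5 + 1.5 + 2.9 + 6 − 0.8) / 5 = 1.8200%
Sample σ = √[Σ(r − r̄)² / 4] = √[30.9880 / 4] = √7.7470 = 2.7833%
VaR = −(r̄ − z·σ) = −(1.8200 − 1.645 × 2.7833) = −(-2.7585) = 2.7585%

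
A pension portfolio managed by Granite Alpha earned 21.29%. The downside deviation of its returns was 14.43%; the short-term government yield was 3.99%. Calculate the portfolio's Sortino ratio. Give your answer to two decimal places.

Sortino = (Rp − Rf) / σd = (21.29% − 3.99%) / 14.43% = 17.30% / 14.43% = 1.1989

1.20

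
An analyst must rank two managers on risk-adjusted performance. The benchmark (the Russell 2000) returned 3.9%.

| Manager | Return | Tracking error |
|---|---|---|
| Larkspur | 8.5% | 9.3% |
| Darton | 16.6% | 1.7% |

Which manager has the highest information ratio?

Darton

Larkspur: IR = (8.5% − 3.9%) / 9.3% = 0.495
Darton: IR = (16.6% − 3.9%) / 1.7% = 7.471
Highest: Darton (7.471).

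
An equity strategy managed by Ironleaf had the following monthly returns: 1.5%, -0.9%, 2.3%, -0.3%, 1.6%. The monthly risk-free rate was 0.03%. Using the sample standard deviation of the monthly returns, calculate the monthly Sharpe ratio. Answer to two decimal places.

r̄ = (1.5 − 0.9 + 2.3 − 0.3 + 1.6) / 5 = 0.8400%
Σ(r − r̄)² = 7.4720; sample σ = √(7.4720/4) = 1.3667%
Sharpe = (r̄ − rf) / σ = (0.8400 − 0.03) / 1.3667 = 0.8100 / 1.3667 = 0.5927

0.59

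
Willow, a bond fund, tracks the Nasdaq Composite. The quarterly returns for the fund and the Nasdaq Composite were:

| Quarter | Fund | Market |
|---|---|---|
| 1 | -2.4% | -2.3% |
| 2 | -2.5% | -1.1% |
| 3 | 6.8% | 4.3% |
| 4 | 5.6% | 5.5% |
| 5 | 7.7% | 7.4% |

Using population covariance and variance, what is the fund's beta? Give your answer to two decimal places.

r̄p = 3.0400%,  r̄m = 2.7600%
Cov = Σ(rp − r̄p)(rm − r̄m) / 5 = 16.6676
Var(rm) = Σ(rm − r̄m)² / 5 = 14.3824
β = Cov / Var = 16.6676 / 14.3824 = 1.1589

1.16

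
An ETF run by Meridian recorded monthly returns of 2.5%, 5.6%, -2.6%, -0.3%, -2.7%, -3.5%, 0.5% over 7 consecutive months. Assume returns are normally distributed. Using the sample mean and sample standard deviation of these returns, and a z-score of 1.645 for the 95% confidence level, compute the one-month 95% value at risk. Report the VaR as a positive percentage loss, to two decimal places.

5.45

Mean return r̄ = -0.50 / 7 = -0.0714%
Σ(r − r̄)² = (2.5 − (-0.0714))² + (5.6 − (-0.0714))² + (-2.6 − (-0.0714))² + … = 64.2143
σ = √[64.2143 / 6] = 3.2714%
VaR = −(r̄ − z·σ) = −(-0.0714 − 1.645 × 3.2714) = −(-5.4529) = 5.4529%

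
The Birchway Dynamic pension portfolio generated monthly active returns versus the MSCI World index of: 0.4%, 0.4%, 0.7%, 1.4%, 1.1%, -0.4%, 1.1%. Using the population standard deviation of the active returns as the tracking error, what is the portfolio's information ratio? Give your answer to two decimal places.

1.20

Mean return r̄ = 4.70 / 7 = 0.6714%
Σ(r − r̄)² = (0.4 − 0.6714)² + (0.4 − 0.6714)² + (0.7 − 0.6714)² + … = 2.1943
population σ = √(2.1943 / 7) = √0.3135 = 0.5599%
IR = r̄ / tracking error = 0.6714 / 0.5599 = 1.1991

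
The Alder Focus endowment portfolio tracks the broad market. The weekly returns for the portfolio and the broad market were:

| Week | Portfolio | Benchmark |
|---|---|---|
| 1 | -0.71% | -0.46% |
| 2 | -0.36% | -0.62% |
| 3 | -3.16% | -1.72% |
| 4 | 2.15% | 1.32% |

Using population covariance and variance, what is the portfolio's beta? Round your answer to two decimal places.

1.70

r̄p = -0.5200%,  r̄m = -0.3700%
Cov = Σ(rp − r̄p)(rm − r̄m) / 4 = 2.0134
Var(rm) = Σ(rm − r̄m)² / 4 = 1.1873
β = Cov / Var = 2.0134 / 1.1873 = 1.6958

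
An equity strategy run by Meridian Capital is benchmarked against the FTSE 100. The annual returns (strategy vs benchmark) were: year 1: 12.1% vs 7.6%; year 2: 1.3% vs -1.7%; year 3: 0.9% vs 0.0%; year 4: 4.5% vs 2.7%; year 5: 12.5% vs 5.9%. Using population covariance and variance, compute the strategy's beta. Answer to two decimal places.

1.40

r̄p = 6.2600%,  r̄m = 2.9000%
Cov = Σ(rp − r̄p)(rm − r̄m) / 5 = 16.9760
Var(rm) = Σ(rm − r̄m)² / 5 = 12.1400
β = Cov / Var = 16.9760 / 12.1400 = 1.3984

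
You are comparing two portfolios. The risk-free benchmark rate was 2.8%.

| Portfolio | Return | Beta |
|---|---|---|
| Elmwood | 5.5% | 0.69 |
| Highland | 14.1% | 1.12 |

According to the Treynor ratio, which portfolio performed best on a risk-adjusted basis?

Elmwood: Treynor = (5.5% − 2.8%) / 0.69 = 3.913
Highland: Treynor = (14.1% − 2.8%) / 1.12 = 10.089
Highest: Highland (10.089).

Highland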